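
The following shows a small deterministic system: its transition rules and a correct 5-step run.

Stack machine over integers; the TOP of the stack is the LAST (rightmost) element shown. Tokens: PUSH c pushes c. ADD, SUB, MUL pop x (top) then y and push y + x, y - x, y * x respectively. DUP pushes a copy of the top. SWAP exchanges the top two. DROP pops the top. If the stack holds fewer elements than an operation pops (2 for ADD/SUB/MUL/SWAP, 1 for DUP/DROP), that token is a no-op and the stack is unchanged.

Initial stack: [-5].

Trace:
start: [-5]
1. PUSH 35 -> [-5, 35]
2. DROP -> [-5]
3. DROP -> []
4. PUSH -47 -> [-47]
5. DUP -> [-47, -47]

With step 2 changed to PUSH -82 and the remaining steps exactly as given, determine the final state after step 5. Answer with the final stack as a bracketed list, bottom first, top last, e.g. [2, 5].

[-5, 35, -47, -47]

(re-executing from step 2 with the substitution; state before step 2: [-5, 35])
2. PUSH -82 -> [-5, 35, -82]
3. DROP -> [-5, 35]
4. PUSH -47 -> [-5, 35, -47]
5. DUP -> [-5, 35, -47, -47]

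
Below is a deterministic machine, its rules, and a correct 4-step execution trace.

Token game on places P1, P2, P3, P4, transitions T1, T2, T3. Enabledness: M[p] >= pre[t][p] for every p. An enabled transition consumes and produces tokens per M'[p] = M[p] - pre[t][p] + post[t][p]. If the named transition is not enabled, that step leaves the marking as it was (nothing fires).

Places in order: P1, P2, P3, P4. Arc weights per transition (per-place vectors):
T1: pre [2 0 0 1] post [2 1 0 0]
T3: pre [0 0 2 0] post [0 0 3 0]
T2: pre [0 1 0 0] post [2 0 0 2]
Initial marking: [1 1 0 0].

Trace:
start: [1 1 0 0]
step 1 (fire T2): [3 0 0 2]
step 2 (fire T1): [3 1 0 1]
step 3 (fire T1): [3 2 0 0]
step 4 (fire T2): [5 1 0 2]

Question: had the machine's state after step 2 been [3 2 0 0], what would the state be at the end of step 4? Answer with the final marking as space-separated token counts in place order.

state after step 2 := [3 2 0 0]
step 3 (fire T1): [3 2 0 0]
step 4 (fire T2): [5 1 0 2]

5 1 0 2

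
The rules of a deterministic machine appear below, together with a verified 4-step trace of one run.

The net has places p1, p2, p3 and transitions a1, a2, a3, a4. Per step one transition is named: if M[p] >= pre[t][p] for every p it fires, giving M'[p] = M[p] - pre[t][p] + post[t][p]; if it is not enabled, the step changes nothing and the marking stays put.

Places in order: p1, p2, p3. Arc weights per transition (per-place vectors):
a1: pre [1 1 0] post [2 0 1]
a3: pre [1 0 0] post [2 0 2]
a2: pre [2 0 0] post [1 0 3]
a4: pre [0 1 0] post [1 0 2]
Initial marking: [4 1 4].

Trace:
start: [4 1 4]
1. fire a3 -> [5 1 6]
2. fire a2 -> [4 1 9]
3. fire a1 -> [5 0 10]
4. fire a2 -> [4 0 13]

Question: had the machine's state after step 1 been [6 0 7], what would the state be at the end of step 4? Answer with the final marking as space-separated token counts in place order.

4 0 13

state after step 1 := [6 0 7]
2. fire a2 -> [5 0 10]
3. fire a1 -> [5 0 10]
4. fire a2 -> [4 0 13]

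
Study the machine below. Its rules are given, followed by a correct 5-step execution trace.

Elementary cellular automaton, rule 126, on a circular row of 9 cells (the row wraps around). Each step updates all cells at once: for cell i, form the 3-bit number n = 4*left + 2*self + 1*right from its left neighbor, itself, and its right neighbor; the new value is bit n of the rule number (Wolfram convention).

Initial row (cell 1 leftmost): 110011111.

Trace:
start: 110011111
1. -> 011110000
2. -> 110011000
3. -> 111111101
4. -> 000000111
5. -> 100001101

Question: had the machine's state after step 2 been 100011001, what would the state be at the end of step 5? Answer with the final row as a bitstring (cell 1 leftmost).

state after step 2 := 100011001
3. -> 110111111
4. -> 011100000
5. -> 110110000

110110000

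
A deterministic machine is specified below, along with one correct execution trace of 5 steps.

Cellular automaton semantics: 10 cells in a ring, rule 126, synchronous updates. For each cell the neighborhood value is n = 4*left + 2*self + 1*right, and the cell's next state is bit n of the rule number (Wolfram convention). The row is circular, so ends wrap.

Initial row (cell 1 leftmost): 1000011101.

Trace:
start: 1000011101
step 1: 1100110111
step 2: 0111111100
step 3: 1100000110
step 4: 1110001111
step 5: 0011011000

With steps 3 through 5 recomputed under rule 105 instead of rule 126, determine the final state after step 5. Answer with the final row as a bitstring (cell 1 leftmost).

0001010001

(re-executing steps 3..5 under rule 105; state before step 3: 0111111100)
step 3: 0100000101
step 4: 1001110010
step 5: 0001010001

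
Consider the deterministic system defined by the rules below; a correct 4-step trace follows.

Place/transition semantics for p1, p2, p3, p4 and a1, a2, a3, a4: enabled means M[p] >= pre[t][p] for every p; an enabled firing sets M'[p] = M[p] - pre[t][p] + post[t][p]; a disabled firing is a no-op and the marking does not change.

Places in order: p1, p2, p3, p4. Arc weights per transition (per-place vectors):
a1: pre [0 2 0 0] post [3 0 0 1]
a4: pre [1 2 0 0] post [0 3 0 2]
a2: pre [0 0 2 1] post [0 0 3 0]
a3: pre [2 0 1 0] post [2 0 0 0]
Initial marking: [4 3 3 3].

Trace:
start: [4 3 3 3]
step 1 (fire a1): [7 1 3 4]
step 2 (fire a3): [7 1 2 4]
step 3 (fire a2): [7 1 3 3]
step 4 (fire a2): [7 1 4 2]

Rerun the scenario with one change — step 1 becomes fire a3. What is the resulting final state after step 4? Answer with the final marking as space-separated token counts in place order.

4 3 1 3

(re-executing from step 1 with the substitution; state before step 1: [4 3 3 3])
step 1 (fire a3): [4 3 2 3]
step 2 (fire a3): [4 3 1 3]
step 3 (fire a2): [4 3 1 3]
step 4 (fire a2): [4 3 1 3]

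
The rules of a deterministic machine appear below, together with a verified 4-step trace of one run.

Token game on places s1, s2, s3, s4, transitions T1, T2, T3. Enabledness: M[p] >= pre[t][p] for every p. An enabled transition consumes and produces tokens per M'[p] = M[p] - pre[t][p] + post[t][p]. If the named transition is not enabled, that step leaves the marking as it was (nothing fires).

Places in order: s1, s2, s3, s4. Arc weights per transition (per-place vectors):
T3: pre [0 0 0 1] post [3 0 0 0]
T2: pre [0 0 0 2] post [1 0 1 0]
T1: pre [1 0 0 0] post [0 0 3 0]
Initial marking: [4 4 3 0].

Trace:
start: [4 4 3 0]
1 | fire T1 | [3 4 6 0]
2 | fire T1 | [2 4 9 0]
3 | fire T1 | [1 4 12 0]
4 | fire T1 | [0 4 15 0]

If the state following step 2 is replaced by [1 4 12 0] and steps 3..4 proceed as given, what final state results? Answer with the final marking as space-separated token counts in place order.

0 4 15 0

state after step 2 := [1 4 12 0]
3 | fire T1 | [0 4 15 0]
4 | fire T1 | [0 4 15 0]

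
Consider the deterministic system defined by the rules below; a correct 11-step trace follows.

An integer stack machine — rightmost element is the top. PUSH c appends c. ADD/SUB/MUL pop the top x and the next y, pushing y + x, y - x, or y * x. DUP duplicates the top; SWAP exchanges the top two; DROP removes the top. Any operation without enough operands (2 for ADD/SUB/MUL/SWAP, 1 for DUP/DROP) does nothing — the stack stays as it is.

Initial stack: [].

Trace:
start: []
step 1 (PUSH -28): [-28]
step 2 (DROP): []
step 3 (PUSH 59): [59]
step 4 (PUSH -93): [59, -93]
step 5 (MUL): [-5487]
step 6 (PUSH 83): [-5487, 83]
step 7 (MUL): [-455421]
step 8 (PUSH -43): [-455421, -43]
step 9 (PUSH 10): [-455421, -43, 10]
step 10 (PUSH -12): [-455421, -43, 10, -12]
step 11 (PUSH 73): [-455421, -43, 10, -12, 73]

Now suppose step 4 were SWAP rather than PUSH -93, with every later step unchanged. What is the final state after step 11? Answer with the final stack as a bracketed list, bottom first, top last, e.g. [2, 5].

[4897, -43, 10, -12, 73]

(re-executing from step 4 with the substitution; state before step 4: [59])
step 4 (SWAP): [59]
step 5 (MUL): [59]
step 6 (PUSH 83): [59, 83]
step 7 (MUL): [4897]
step 8 (PUSH -43): [4897, -43]
step 9 (PUSH 10): [4897, -43, 10]
step 10 (PUSH -12): [4897, -43, 10, -12]
step 11 (PUSH 73): [4897, -43, 10, -12, 73]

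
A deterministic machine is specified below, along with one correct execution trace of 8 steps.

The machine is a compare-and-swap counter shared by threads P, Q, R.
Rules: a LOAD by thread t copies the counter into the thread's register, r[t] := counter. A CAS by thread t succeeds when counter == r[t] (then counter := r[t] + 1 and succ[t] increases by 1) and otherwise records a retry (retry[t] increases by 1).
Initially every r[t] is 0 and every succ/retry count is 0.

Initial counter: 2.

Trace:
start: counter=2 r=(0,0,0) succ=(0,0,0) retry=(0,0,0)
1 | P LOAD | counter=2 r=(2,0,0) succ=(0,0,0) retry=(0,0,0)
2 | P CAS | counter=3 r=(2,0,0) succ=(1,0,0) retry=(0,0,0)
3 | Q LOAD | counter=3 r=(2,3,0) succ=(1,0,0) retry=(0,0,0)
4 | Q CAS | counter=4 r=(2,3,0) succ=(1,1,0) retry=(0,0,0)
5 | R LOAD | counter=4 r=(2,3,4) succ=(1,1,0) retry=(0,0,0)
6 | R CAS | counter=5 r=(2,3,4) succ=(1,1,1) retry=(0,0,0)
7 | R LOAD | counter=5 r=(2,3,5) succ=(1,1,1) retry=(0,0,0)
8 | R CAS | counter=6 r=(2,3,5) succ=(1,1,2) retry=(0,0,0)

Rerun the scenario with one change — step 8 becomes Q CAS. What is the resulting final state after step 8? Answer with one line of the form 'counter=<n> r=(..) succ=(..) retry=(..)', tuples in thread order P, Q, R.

counter=5 r=(2,3,5) succ=(1,1,1) retry=(0,1,0)

(re-executing from step 8 with the substitution; state before step 8: counter=5 r=(2,3,5) succ=(1,1,1) retry=(0,0,0))
8 | Q CAS | counter=5 r=(2,3,5) succ=(1,1,1) retry=(0,1,0)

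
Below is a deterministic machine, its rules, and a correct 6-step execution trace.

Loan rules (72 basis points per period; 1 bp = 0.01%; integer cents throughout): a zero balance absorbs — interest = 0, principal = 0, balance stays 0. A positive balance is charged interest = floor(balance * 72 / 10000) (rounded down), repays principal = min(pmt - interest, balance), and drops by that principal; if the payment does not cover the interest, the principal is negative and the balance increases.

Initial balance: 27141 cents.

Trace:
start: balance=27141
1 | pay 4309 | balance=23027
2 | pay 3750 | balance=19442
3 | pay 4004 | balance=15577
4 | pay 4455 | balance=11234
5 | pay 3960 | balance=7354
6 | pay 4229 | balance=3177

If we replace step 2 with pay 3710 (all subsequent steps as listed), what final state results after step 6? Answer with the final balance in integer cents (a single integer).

(re-executing from step 2 with the substitution; state before step 2: balance=23027)
2 | pay 3710 | balance=19482
3 | pay 4004 | balance=15618
4 | pay 4455 | balance=11275
5 | pay 3960 | balance=7396
6 | pay 4229 | balance=3220

3220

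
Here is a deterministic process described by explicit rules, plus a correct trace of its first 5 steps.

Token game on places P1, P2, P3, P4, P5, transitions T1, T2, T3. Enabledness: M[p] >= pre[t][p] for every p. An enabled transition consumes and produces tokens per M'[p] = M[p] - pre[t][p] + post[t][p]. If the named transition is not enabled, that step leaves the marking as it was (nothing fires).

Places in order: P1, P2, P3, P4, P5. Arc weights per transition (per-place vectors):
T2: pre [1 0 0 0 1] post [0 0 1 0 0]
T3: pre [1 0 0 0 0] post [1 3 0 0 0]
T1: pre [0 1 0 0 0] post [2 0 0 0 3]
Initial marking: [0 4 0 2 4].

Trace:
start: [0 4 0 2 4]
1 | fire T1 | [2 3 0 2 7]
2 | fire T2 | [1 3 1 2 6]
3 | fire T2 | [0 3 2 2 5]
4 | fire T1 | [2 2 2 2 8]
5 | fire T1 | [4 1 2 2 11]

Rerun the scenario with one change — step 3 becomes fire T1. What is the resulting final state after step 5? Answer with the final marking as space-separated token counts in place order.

(re-executing from step 3 with the substitution; state before step 3: [1 3 1 2 6])
3 | fire T1 | [3 2 1 2 9]
4 | fire T1 | [5 1 1 2 12]
5 | fire T1 | [7 0 1 2 15]

7 0 1 2 15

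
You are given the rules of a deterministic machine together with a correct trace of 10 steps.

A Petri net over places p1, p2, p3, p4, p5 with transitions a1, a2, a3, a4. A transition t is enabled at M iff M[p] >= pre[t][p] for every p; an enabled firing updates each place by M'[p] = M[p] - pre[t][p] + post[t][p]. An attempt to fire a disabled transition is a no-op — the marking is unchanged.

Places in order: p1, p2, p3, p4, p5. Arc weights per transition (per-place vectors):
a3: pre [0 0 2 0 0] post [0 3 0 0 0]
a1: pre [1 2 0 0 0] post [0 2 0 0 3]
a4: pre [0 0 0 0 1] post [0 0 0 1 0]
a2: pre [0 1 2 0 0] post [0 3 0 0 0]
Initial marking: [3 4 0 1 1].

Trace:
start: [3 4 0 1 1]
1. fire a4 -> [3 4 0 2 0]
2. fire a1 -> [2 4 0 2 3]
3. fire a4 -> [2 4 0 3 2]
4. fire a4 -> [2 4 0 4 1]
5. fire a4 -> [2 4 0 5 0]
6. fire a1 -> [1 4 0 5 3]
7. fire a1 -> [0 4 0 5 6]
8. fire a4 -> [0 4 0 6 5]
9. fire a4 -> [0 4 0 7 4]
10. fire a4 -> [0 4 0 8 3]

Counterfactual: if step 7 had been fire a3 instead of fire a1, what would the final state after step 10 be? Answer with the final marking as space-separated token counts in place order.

1 4 0 8 0

(re-executing from step 7 with the substitution; state before step 7: [1 4 0 5 3])
7. fire a3 -> [1 4 0 5 3]
8. fire a4 -> [1 4 0 6 2]
9. fire a4 -> [1 4 0 7 1]
10. fire a4 -> [1 4 0 8 0]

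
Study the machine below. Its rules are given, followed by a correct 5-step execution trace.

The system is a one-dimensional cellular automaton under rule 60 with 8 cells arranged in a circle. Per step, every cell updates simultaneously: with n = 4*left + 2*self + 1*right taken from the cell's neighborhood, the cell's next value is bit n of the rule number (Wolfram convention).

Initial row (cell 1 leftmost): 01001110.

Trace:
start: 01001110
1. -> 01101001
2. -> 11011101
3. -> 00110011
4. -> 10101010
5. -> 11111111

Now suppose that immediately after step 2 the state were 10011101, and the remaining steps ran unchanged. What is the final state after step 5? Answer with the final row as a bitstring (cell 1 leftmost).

state after step 2 := 10011101
3. -> 01010011
4. -> 11111010
5. -> 10000111

10000111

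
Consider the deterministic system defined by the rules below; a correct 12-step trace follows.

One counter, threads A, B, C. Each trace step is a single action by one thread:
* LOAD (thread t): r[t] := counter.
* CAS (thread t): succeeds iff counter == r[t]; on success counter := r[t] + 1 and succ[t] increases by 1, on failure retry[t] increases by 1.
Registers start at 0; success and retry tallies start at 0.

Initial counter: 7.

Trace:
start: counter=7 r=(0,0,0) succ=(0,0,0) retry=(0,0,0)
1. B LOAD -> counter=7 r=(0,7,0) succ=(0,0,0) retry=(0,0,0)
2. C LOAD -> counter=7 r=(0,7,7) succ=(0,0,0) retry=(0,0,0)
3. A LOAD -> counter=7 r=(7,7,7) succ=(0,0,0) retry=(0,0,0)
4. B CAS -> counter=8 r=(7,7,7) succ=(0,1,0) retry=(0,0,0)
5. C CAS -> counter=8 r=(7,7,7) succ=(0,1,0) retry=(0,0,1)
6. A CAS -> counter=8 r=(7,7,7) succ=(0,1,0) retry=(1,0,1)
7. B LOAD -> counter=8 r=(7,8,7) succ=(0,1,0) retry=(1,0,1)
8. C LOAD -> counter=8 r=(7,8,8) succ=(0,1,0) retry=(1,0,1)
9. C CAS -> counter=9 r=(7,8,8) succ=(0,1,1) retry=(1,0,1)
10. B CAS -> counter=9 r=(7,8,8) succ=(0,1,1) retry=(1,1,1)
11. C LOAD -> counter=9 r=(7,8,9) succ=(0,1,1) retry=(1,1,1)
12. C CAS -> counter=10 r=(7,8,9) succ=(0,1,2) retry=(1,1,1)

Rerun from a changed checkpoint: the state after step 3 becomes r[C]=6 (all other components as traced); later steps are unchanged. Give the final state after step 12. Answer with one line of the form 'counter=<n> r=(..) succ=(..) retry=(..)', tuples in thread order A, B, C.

state after step 3 := counter=7 r=(7,7,6) succ=(0,0,0) retry=(0,0,0)
4. B CAS -> counter=8 r=(7,7,6) succ=(0,1,0) retry=(0,0,0)
5. C CAS -> counter=8 r=(7,7,6) succ=(0,1,0) retry=(0,0,1)
6. A CAS -> counter=8 r=(7,7,6) succ=(0,1,0) retry=(1,0,1)
7. B LOAD -> counter=8 r=(7,8,6) succ=(0,1,0) retry=(1,0,1)
8. C LOAD -> counter=8 r=(7,8,8) succ=(0,1,0) retry=(1,0,1)
9. C CAS -> counter=9 r=(7,8,8) succ=(0,1,1) retry=(1,0,1)
10. B CAS -> counter=9 r=(7,8,8) succ=(0,1,1) retry=(1,1,1)
11. C LOAD -> counter=9 r=(7,8,9) succ=(0,1,1) retry=(1,1,1)
12. C CAS -> counter=10 r=(7,8,9) succ=(0,1,2) retry=(1,1,1)

counter=10 r=(7,8,9) succ=(0,1,2) retry=(1,1,1)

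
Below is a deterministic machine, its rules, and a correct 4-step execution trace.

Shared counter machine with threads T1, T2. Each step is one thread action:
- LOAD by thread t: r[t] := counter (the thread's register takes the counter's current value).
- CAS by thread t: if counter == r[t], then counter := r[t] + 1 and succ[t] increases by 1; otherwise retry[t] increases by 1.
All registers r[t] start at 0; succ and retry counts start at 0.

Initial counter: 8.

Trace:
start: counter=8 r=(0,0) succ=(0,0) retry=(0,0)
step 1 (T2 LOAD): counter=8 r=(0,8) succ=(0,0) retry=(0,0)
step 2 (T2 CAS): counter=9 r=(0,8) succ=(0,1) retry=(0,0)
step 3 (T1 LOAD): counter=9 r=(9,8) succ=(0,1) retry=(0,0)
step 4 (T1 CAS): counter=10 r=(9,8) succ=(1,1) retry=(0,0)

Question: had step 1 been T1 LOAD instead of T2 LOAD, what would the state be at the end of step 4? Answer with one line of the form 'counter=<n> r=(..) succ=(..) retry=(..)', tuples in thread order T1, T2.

counter=9 r=(8,0) succ=(1,0) retry=(0,1)

(re-executing from step 1 with the substitution; state before step 1: counter=8 r=(0,0) succ=(0,0) retry=(0,0))
step 1 (T1 LOAD): counter=8 r=(8,0) succ=(0,0) retry=(0,0)
step 2 (T2 CAS): counter=8 r=(8,0) succ=(0,0) retry=(0,1)
step 3 (T1 LOAD): counter=8 r=(8,0) succ=(0,0) retry=(0,1)
step 4 (T1 CAS): counter=9 r=(8,0) succ=(1,0) retry=(0,1)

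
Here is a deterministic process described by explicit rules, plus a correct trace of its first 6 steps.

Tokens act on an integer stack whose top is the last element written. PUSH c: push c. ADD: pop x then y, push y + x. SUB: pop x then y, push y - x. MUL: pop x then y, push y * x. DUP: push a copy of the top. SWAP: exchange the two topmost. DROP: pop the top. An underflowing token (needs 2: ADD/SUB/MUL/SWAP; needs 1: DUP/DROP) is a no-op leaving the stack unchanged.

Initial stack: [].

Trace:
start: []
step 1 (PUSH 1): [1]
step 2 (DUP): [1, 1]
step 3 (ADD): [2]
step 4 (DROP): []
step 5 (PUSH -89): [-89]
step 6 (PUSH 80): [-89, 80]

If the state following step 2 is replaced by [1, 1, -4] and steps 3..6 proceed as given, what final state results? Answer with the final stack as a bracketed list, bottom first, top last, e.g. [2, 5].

state after step 2 := [1, 1, -4]
step 3 (ADD): [1, -3]
step 4 (DROP): [1]
step 5 (PUSH -89): [1, -89]
step 6 (PUSH 80): [1, -89, 80]

[1, -89, 80]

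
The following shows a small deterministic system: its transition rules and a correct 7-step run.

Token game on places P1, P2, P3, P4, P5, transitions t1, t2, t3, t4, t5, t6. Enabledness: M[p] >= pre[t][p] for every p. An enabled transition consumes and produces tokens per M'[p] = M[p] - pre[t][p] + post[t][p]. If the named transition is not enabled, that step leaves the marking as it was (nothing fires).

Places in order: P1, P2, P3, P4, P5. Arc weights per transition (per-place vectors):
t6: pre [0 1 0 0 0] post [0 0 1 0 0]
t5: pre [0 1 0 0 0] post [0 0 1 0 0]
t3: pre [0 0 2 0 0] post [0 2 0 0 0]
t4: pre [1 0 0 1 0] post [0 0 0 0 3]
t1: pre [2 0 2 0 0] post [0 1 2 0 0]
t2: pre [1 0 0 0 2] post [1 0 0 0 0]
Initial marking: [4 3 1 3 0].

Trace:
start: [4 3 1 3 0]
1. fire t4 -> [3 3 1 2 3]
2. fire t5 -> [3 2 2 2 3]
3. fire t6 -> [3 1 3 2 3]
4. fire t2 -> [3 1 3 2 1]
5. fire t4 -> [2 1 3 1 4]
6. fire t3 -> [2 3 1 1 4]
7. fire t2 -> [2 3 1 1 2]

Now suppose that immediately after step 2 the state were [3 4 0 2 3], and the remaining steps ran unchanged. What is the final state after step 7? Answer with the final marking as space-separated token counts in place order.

2 3 1 1 2

state after step 2 := [3 4 0 2 3]
3. fire t6 -> [3 3 1 2 3]
4. fire t2 -> [3 3 1 2 1]
5. fire t4 -> [2 3 1 1 4]
6. fire t3 -> [2 3 1 1 4]
7. fire t2 -> [2 3 1 1 2]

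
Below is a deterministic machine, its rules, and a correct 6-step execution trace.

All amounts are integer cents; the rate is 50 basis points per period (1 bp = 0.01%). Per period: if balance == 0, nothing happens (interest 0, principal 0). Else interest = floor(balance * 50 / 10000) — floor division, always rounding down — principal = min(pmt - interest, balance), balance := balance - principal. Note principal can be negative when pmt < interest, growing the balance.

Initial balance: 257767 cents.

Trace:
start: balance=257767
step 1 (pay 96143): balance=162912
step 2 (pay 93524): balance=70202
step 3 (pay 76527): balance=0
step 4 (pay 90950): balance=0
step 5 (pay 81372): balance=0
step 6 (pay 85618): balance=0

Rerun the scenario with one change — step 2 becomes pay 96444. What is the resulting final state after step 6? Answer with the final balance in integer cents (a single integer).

(re-executing from step 2 with the substitution; state before step 2: balance=162912)
step 2 (pay 96444): balance=67282
step 3 (pay 76527): balance=0
step 4 (pay 90950): balance=0
step 5 (pay 81372): balance=0
step 6 (pay 85618): balance=0

0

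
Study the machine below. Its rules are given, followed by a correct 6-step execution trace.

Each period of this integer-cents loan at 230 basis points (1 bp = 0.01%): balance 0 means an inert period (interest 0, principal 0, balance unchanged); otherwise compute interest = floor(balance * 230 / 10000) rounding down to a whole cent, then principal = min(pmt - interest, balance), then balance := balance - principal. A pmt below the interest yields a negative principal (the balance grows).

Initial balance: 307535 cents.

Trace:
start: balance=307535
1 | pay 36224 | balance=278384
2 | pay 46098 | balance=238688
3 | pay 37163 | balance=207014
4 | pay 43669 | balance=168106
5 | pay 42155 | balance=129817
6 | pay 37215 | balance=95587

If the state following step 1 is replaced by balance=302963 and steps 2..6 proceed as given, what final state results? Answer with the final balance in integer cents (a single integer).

123126

state after step 1 := balance=302963
2 | pay 46098 | balance=263833
3 | pay 37163 | balance=232738
4 | pay 43669 | balance=194421
5 | pay 42155 | balance=156737
6 | pay 37215 | balance=123126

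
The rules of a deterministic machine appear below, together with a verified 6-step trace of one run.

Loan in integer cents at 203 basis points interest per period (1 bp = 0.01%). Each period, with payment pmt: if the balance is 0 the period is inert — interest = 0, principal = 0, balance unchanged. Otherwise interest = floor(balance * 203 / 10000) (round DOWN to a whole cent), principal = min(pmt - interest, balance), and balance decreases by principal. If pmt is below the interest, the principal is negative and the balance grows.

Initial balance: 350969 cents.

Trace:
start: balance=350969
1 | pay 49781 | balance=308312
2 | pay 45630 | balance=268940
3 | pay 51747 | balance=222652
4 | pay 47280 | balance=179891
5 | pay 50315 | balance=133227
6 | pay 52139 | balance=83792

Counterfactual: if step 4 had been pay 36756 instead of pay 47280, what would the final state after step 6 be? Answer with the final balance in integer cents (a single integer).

(re-executing from step 4 with the substitution; state before step 4: balance=222652)
4 | pay 36756 | balance=190415
5 | pay 50315 | balance=143965
6 | pay 52139 | balance=94748

94748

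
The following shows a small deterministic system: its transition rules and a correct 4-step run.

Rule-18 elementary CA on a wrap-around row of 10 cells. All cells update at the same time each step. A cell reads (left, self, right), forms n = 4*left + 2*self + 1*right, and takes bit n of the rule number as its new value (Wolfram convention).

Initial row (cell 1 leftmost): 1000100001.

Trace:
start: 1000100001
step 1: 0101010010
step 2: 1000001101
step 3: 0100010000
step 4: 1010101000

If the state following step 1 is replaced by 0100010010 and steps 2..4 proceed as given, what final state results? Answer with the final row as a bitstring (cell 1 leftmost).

0000000000

state after step 1 := 0100010010
step 2: 1010101101
step 3: 0000000000
step 4: 0000000000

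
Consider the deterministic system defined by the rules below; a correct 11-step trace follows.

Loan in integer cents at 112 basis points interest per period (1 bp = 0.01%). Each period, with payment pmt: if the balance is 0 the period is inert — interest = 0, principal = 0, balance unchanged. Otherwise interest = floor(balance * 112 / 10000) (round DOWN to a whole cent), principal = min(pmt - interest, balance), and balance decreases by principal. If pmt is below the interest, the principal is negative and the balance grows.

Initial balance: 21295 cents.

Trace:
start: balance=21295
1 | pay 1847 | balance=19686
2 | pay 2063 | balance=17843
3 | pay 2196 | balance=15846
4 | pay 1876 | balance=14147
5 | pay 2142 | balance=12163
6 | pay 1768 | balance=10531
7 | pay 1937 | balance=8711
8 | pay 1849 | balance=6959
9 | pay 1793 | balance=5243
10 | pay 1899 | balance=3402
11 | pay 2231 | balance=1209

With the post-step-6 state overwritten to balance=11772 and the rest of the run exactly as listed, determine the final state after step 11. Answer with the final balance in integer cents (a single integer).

state after step 6 := balance=11772
7 | pay 1937 | balance=9966
8 | pay 1849 | balance=8228
9 | pay 1793 | balance=6527
10 | pay 1899 | balance=4701
11 | pay 2231 | balance=2522

2522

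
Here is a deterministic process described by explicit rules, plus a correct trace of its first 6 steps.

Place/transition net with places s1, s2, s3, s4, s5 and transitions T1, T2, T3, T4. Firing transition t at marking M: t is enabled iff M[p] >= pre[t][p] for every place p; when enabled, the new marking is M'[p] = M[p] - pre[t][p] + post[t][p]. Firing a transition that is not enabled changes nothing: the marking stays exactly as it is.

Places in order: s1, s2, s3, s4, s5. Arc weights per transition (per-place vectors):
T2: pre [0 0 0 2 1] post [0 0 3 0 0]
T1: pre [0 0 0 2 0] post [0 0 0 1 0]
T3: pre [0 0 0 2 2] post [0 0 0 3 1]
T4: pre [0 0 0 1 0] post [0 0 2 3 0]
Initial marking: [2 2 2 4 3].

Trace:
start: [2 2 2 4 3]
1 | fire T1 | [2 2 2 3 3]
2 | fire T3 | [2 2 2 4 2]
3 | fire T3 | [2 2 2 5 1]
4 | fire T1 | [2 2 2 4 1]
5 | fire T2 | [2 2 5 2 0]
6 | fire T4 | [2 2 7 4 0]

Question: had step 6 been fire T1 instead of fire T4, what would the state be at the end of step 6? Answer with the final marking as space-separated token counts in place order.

2 2 5 1 0

(re-executing from step 6 with the substitution; state before step 6: [2 2 5 2 0])
6 | fire T1 | [2 2 5 1 0]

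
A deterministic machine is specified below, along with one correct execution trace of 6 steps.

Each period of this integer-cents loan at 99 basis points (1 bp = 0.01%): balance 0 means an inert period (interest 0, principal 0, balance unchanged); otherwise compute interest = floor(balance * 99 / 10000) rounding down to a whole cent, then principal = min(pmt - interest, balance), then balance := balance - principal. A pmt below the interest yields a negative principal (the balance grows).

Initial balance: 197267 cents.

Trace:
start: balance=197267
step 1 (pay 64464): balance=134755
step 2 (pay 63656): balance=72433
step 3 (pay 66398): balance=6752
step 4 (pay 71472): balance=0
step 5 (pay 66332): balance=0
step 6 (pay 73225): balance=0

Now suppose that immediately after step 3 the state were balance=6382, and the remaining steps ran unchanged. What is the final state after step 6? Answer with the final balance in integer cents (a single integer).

0

state after step 3 := balance=6382
step 4 (pay 71472): balance=0
step 5 (pay 66332): balance=0
step 6 (pay 73225): balance=0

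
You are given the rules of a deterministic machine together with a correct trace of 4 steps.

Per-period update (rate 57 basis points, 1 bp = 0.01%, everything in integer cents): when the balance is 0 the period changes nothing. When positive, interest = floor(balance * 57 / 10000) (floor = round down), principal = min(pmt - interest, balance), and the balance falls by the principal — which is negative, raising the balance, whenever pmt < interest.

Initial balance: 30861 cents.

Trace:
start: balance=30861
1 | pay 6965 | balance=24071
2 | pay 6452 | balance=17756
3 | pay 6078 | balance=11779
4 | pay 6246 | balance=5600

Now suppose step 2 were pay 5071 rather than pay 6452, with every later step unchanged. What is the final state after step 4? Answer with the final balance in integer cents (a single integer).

(re-executing from step 2 with the substitution; state before step 2: balance=24071)
2 | pay 5071 | balance=19137
3 | pay 6078 | balance=13168
4 | pay 6246 | balance=6997

6997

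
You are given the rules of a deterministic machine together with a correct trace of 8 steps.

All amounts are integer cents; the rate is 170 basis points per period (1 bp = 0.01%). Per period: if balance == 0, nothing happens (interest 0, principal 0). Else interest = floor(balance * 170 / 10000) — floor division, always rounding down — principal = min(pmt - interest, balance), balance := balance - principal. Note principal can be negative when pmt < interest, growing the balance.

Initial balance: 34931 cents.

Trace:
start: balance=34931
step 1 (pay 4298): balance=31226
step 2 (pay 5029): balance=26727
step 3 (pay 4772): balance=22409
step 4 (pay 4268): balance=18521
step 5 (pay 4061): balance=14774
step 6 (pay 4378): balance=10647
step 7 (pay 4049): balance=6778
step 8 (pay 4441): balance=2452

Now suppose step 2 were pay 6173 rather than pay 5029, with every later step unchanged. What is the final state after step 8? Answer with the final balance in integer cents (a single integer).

1187

(re-executing from step 2 with the substitution; state before step 2: balance=31226)
step 2 (pay 6173): balance=25583
step 3 (pay 4772): balance=21245
step 4 (pay 4268): balance=17338
step 5 (pay 4061): balance=13571
step 6 (pay 4378): balance=9423
step 7 (pay 4049): balance=5534
step 8 (pay 4441): balance=1187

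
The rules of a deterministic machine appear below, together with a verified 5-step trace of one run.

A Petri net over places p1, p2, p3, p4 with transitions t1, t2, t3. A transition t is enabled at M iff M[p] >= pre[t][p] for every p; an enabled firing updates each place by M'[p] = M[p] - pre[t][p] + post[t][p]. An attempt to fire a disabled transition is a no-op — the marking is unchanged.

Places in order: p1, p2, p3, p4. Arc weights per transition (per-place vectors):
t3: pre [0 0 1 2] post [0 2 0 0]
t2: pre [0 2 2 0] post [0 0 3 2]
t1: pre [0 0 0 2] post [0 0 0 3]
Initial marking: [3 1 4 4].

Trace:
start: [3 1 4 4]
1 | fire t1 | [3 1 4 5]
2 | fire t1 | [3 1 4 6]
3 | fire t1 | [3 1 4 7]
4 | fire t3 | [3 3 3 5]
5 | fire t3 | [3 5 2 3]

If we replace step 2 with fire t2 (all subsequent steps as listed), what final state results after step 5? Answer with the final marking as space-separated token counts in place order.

(re-executing from step 2 with the substitution; state before step 2: [3 1 4 5])
2 | fire t2 | [3 1 4 5]
3 | fire t1 | [3 1 4 6]
4 | fire t3 | [3 3 3 4]
5 | fire t3 | [3 5 2 2]

3 5 2 2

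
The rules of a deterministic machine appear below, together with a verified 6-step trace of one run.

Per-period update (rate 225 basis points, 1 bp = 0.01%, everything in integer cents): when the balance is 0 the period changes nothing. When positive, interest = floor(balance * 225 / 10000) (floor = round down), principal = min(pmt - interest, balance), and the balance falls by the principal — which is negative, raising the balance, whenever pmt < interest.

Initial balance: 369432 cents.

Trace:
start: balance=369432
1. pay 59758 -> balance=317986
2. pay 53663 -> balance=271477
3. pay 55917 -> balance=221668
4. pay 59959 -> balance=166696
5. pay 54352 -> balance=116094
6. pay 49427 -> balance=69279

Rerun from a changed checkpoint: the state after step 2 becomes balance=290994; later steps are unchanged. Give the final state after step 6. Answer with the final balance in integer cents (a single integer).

90612

state after step 2 := balance=290994
3. pay 55917 -> balance=241624
4. pay 59959 -> balance=187101
5. pay 54352 -> balance=136958
6. pay 49427 -> balance=90612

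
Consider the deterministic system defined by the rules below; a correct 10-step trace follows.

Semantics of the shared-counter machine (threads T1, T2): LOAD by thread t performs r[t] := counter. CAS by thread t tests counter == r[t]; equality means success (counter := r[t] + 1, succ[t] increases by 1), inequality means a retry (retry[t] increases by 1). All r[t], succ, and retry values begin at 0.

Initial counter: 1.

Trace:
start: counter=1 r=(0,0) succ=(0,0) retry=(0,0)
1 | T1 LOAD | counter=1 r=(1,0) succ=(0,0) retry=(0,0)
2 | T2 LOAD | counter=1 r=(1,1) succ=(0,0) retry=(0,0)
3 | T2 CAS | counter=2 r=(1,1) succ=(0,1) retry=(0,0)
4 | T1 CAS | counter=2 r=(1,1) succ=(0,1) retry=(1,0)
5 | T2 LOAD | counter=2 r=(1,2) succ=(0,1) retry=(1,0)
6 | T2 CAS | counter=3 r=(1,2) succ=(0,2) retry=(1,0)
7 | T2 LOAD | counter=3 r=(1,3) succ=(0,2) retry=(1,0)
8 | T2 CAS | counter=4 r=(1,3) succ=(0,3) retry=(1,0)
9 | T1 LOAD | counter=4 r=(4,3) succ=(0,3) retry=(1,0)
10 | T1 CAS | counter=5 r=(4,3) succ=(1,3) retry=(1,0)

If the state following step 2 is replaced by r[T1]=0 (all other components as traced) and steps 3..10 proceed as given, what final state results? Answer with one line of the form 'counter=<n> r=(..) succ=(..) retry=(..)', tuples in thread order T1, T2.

counter=5 r=(4,3) succ=(1,3) retry=(1,0)

state after step 2 := counter=1 r=(0,1) succ=(0,0) retry=(0,0)
3 | T2 CAS | counter=2 r=(0,1) succ=(0,1) retry=(0,0)
4 | T1 CAS | counter=2 r=(0,1) succ=(0,1) retry=(1,0)
5 | T2 LOAD | counter=2 r=(0,2) succ=(0,1) retry=(1,0)
6 | T2 CAS | counter=3 r=(0,2) succ=(0,2) retry=(1,0)
7 | T2 LOAD | counter=3 r=(0,3) succ=(0,2) retry=(1,0)
8 | T2 CAS | counter=4 r=(0,3) succ=(0,3) retry=(1,0)
9 | T1 LOAD | counter=4 r=(4,3) succ=(0,3) retry=(1,0)
10 | T1 CAS | counter=5 r=(4,3) succ=(1,3) retry=(1,0)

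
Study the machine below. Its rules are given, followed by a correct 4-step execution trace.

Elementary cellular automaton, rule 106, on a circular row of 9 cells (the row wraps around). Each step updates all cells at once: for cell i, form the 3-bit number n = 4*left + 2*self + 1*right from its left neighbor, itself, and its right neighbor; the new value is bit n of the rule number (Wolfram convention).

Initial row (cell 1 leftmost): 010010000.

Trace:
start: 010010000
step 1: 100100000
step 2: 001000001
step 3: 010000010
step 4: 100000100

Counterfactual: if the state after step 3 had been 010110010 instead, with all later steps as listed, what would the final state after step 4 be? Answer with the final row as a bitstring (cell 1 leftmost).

state after step 3 := 010110010
step 4: 101110100

101110100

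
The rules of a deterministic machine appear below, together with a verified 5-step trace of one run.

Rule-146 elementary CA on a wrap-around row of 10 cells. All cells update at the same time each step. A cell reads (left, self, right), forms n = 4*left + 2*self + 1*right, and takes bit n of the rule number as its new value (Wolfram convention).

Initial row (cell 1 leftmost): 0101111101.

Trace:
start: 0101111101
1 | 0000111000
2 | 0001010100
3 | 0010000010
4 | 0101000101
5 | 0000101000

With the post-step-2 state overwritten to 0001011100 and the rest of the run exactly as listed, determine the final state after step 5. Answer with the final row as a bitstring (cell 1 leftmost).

state after step 2 := 0001011100
3 | 0010001010
4 | 0101010001
5 | 0000001010

0000001010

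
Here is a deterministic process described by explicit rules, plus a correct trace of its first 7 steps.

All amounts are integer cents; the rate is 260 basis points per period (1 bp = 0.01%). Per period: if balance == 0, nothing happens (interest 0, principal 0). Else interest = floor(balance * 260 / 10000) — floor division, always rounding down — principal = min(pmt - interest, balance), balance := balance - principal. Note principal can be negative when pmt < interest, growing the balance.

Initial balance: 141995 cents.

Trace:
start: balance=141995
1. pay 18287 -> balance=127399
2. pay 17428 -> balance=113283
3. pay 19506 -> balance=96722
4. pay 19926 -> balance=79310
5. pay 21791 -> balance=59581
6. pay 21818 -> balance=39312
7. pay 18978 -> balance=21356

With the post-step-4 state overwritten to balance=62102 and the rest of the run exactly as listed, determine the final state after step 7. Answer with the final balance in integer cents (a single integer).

2770

state after step 4 := balance=62102
5. pay 21791 -> balance=41925
6. pay 21818 -> balance=21197
7. pay 18978 -> balance=2770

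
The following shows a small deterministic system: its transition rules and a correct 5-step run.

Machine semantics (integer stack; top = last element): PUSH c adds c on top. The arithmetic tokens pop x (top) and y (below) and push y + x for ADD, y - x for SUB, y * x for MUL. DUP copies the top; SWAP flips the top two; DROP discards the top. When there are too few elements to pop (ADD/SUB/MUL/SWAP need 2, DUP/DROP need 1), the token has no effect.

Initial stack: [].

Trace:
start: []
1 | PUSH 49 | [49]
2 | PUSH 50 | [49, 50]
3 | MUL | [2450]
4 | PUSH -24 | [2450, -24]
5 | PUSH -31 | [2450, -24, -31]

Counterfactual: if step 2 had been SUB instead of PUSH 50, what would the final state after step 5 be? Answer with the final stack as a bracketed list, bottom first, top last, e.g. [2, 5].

[49, -24, -31]

(re-executing from step 2 with the substitution; state before step 2: [49])
2 | SUB | [49]
3 | MUL | [49]
4 | PUSH -24 | [49, -24]
5 | PUSH -31 | [49, -24, -31]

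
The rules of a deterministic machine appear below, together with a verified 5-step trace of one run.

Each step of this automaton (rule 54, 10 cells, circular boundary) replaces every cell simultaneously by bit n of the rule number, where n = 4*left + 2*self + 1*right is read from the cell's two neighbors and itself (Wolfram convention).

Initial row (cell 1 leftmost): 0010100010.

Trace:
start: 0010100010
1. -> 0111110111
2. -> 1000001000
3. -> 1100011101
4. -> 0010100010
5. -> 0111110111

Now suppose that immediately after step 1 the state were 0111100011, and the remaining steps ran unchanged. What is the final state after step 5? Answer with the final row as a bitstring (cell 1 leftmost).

state after step 1 := 0111100011
2. -> 1000010100
3. -> 1100111111
4. -> 0011000000
5. -> 0100100000

0100100000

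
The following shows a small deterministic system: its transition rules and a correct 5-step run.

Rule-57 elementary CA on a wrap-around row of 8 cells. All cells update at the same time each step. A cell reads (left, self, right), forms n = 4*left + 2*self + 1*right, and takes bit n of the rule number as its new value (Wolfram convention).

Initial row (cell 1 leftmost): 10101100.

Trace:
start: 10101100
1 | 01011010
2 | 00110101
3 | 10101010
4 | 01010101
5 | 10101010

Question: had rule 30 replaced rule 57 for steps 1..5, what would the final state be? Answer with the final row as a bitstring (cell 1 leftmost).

(re-executing steps 1..5 under rule 30; state before step 1: 10101100)
1 | 10101011
2 | 00101010
3 | 01101011
4 | 01001010
5 | 11111011

11111011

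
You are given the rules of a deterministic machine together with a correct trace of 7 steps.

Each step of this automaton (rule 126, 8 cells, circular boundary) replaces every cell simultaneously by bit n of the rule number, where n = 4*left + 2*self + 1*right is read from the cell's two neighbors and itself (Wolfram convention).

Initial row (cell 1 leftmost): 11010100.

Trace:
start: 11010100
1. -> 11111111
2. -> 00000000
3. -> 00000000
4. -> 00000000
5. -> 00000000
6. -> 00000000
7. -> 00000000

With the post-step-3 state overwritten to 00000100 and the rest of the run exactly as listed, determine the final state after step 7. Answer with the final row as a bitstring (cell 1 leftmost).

11100000

state after step 3 := 00000100
4. -> 00001110
5. -> 00011011
6. -> 10111111
7. -> 11100000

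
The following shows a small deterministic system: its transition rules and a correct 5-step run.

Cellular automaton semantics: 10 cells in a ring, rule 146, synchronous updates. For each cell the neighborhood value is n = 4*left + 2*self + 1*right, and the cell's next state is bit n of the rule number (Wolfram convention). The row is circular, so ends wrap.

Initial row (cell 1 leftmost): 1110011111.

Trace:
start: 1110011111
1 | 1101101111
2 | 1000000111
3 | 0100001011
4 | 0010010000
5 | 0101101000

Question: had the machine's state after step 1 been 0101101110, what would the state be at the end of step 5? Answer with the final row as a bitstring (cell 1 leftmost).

0001100011

state after step 1 := 0101101110
2 | 1000000101
3 | 0100001000
4 | 1010010100
5 | 0001100011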